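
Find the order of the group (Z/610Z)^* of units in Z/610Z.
(Z/610Z)^* consists of the classes a with gcd(a, 610) = 1, so its order is φ(610). φ is multiplicative, with φ(p^e) = p^e − p^(e−1). Factorise 610 = 2 · 5 · 61. Then
  φ(610) = (2 − 1) · (5 − 1) · (61 − 1) = 1 · 4 · 60 = 240.
Thus |(Z/610Z)^*| = 240.

Final answer: |(Z/610Z)^*| = 240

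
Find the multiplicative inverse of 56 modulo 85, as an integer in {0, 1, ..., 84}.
Apply the extended Euclidean algorithm to (85, 56), tracking rows (r, s, t) with s·85 + t·56 = r. Each division r_prev = q·r_cur + r_new produces the new row as (previous row) − q·(current row):
  row A: (85, 1, 0)   [1·85 + 0·56 = 85]
  row B: (56, 0, 1)   [0·85 + 1·56 = 56]
  85 = 1·56 + 29   → row C = row A − 1·row B = (29, 1, −1)   [check: 1·85 − 1·56 = 29]
  56 = 1·29 + 27   → row D = row B − 1·row C = (27, −1, 2)   [check: −1·85 + 2·56 = 27]
  29 = 1·27 + 2   → row E = row C − 1·row D = (2, 2, −3)   [check: 2·85 − 3·56 = 2]
  27 = 13·2 + 1   → row F = row D − 13·row E = (1, −27, 41)   [check: −27·85 + 41·56 = 1]
  2 = 2·1 + 0   → remainder 0, stop. gcd = 1 (last nonzero row F).
The gcd is 1, so 56 is invertible mod 85. The last nonzero row gives −27·85 + 41·56 = 1, so t = 41. So 56^(−1) ≡ 41 (mod 85). Verify: 56 · 41 = 2296 ≡ 1 (mod 85). ✓

Final answer: 56^(−1) ≡ 41 (mod 85)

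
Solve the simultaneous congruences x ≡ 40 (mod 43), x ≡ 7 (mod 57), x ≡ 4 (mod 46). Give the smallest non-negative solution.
x ≡ 77698 (mod 112746); the representative in [0, 112746) is 77698

The moduli 43, 57, 46 are pairwise coprime, so by the CRT there is a unique solution mod 43·57·46 = 112746.
Solve by successive substitution. Start with x ≡ 40 (mod 43).
  Combine with x ≡ 7 (mod 57): write x = 40 + 43·t and require 40 + 43·t ≡ 7 (mod 57), i.e. 43·t ≡ 7 − 40 ≡ 24 (mod 57). Since 43^(−1) ≡ 4 (mod 57), t ≡ 4·24 ≡ 39 (mod 57). So x ≡ 40 + 43·39 = 1717 (mod 2451).
  Combine with x ≡ 4 (mod 46): write x = 1717 + 2451·t and require 1717 + 2451·t ≡ 4 (mod 46), i.e. 2451·t ≡ 4 − 1717 ≡ 35 (mod 46). Since 2451^(−1) ≡ 39 (mod 46) (2451 ≡ 13 (mod 46)), t ≡ 39·35 ≡ 31 (mod 46). So x ≡ 1717 + 2451·31 = 77698 (mod 112746).
Unique solution in [0, 112746): x = 77698.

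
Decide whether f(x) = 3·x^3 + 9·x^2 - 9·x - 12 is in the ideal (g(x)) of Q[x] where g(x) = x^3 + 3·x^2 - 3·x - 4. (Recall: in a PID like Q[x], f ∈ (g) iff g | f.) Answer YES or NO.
YES

In Q[x] the ideal (g) consists of all multiples of g, so f ∈ (g) iff g | f, i.e. iff the remainder of f on division by g is 0. Divide f by g (g is monic, so eliminate the leading term of the running remainder at each step):
  leading term 3·x^3: subtract (3)·g(x) = 3·x^3 + 9·x^2 - 9·x - 12, leaving 0
The remainder is 0, so f(x) = g(x) · h(x) with h(x) = 3. Hence g | f, i.e. f ∈ (g).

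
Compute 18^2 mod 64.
Use repeated squaring. Binary(2) = 10. Walk through the bits of the exponent 2 left-to-right: at each bit after the leading one, square the running value, then multiply by 18 if the bit is 1 (always reducing mod 64):
  bit 1 = 1 (leading): start with 18.
  bit 2 = 0: square 18^2 = 324 ≡ 4 (mod 64).
Final value: 18^2 ≡ 4 (mod 64).

Final answer: 4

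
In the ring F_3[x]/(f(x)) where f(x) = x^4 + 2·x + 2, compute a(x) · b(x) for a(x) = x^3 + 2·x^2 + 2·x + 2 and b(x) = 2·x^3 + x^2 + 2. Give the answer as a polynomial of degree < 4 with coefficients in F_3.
Multiply as integer polynomials: a · b = 2·x^6 + 5·x^5 + 6·x^4 + 8·x^3 + 6·x^2 + 4·x + 4. Reducing coefficients mod 3: a · b ≡ 2·x^6 + 2·x^5 + 2·x^3 + x + 1. Now divide by f(x) = x^4 + 2·x + 2 in F_3[x], eliminating the leading term at each step:
  leading term 2·x^6: subtract (2·x^2)·f(x) = 2·x^6 + x^3 + x^2, leaving 2·x^5 + x^3 + 2·x^2 + x + 1 (coefficients mod 3)
  leading term 2·x^5: subtract (2·x)·f(x) = 2·x^5 + x^2 + x, leaving x^3 + x^2 + 1 (coefficients mod 3)
The degree is now < 4, so this is the remainder. Hence a · b ≡ x^3 + x^2 + 1 in F_3[x]/(f).

Final answer: a · b ≡ x^3 + x^2 + 1 (mod f(x))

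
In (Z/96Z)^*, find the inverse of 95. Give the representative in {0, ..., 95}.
Apply the extended Euclidean algorithm to (96, 95), tracking rows (r, s, t) with s·96 + t·95 = r. Each division r_prev = q·r_cur + r_new produces the new row as (previous row) − q·(current row):
  row A: (96, 1, 0)   [1·96 + 0·95 = 96]
  row B: (95, 0, 1)   [0·96 + 1·95 = 95]
  96 = 1·95 + 1   → row C = row A − 1·row B = (1, 1, −1)   [check: 1·96 − 1·95 = 1]
  95 = 95·1 + 0   → remainder 0, stop. gcd = 1 (last nonzero row C).
The gcd is 1, so 95 is invertible mod 96. The last nonzero row gives 1·96 − 1·95 = 1, so t = −1. So 95^(−1) ≡ −1 ≡ 95 (mod 96). Verify: 95 · 95 = 9025 ≡ 1 (mod 96). ✓

Final answer: 95^(−1) ≡ 95 (mod 96)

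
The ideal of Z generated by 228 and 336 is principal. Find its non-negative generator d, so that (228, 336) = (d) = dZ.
(228, 336) = (12); d = 12

In the PID Z, (a, b) is generated by gcd(a, b). Compute gcd(336, 228) with the extended Euclidean algorithm, tracking rows (r, s, t) with s·336 + t·228 = r:
  row A: (336, 1, 0)   [1·336 + 0·228 = 336]
  row B: (228, 0, 1)   [0·336 + 1·228 = 228]
  336 = 1·228 + 108   → row C = row A − 1·row B = (108, 1, −1)   [check: 1·336 − 1·228 = 108]
  228 = 2·108 + 12   → row D = row B − 2·row C = (12, −2, 3)   [check: −2·336 + 3·228 = 12]
  108 = 9·12 + 0   → remainder 0, stop. gcd = 12 (last nonzero row D).
So gcd(228, 336) = 12, with Bézout identity −2·336 + 3·228 = 12. Containment (⊇): the Bézout identity exhibits 12 as an element of (228, 336), giving (12) ⊆ (228, 336). Containment (⊆): since 12 | 228 and 12 | 336 (228 = 12·19, 336 = 12·28), every Z-linear combination of 228 and 336 is divisible by 12, so (228, 336) ⊆ (12). Therefore (228, 336) = (12), d = 12.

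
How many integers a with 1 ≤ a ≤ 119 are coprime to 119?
96

The number of a ∈ {1, ..., 119} with gcd(a, 119) = 1 is by definition Euler's totient φ(119). φ is multiplicative, with φ(p^e) = p^e − p^(e−1). Factorise 119 = 7 · 17. Then
  φ(119) = (7 − 1) · (17 − 1) = 6 · 16 = 96.
So there are 96 such integers.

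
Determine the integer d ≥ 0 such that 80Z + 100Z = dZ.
(80, 100) = (20); d = 20

In the PID Z, (a, b) is generated by gcd(a, b). Compute gcd(100, 80) with the extended Euclidean algorithm, tracking rows (r, s, t) with s·100 + t·80 = r:
  row A: (100, 1, 0)   [1·100 + 0·80 = 100]
  row B: (80, 0, 1)   [0·100 + 1·80 = 80]
  100 = 1·80 + 20   → row C = row A − 1·row B = (20, 1, −1)   [check: 1·100 − 1·80 = 20]
  80 = 4·20 + 0   → remainder 0, stop. gcd = 20 (last nonzero row C).
So gcd(80, 100) = 20, with Bézout identity 1·100 − 1·80 = 20. Containment (⊇): the Bézout identity exhibits 20 as an element of (80, 100), giving (20) ⊆ (80, 100). Containment (⊆): since 20 | 80 and 20 | 100 (80 = 20·4, 100 = 20·5), every Z-linear combination of 80 and 100 is divisible by 20, so (80, 100) ⊆ (20). Therefore (80, 100) = (20), d = 20.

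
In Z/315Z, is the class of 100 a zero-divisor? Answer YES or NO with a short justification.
YES

gcd(100, 315) = 5 > 1, so 100 is not a unit in Z/315Z. In Z/nZ every nonzero non-unit is a zero-divisor: explicitly, take b = 315/gcd = 63 ≠ 0 (mod 315); then 100·63 = 6300 = 20·315, i.e. 100·63 ≡ 0 (mod 315). So 100 is a zero-divisor.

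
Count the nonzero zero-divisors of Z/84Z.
Z/84Z has 59 nonzero zero-divisors

In Z/84Z each nonzero element is either a unit (gcd with 84 is 1) or a zero-divisor (gcd > 1). The number of units is φ(84): factorise 84 = 2^2 · 3 · 7, so φ(84) = (2^2 − 2^1) · (3 − 1) · (7 − 1) = 2 · 2 · 6 = 24. The nonzero elements number 84 − 1 = 83. Hence the nonzero zero-divisors number 83 − 24 = 59.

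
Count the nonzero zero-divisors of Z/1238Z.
Z/1238Z has 619 nonzero zero-divisors

In Z/1238Z each nonzero element is either a unit (gcd with 1238 is 1) or a zero-divisor (gcd > 1). The number of units is φ(1238): factorise 1238 = 2 · 619, so φ(1238) = (2 − 1) · (619 − 1) = 1 · 618 = 618. The nonzero elements number 1238 − 1 = 1237. Hence the nonzero zero-divisors number 1237 − 618 = 619.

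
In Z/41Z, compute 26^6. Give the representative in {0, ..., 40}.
5

Use repeated squaring. Binary(6) = 110. Walk through the bits of the exponent 6 left-to-right: at each bit after the leading one, square the running value, then multiply by 26 if the bit is 1 (always reducing mod 41):
  bit 1 = 1 (leading): start with 26.
  bit 2 = 1: square 26^2 = 676 ≡ 20; bit is 1, so multiply 20·26 = 520 ≡ 28 (mod 41).
  bit 3 = 0: square 28^2 = 784 ≡ 5 (mod 41).
Final value: 26^6 ≡ 5 (mod 41).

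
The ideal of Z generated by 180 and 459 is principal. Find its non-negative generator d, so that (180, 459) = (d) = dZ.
(180, 459) = (9); d = 9

In the PID Z, (a, b) is generated by gcd(a, b). Compute gcd(459, 180) with the extended Euclidean algorithm, tracking rows (r, s, t) with s·459 + t·180 = r:
  row A: (459, 1, 0)   [1·459 + 0·180 = 459]
  row B: (180, 0, 1)   [0·459 + 1·180 = 180]
  459 = 2·180 + 99   → row C = row A − 2·row B = (99, 1, −2)   [check: 1·459 − 2·180 = 99]
  180 = 1·99 + 81   → row D = row B − 1·row C = (81, −1, 3)   [check: −1·459 + 3·180 = 81]
  99 = 1·81 + 18   → row E = row C − 1·row D = (18, 2, −5)   [check: 2·459 − 5·180 = 18]
  81 = 4·18 + 9   → row F = row D − 4·row E = (9, −9, 23)   [check: −9·459 + 23·180 = 9]
  18 = 2·9 + 0   → remainder 0, stop. gcd = 9 (last nonzero row F).
So gcd(180, 459) = 9, with Bézout identity −9·459 + 23·180 = 9. Containment (⊇): the Bézout identity exhibits 9 as an element of (180, 459), giving (9) ⊆ (180, 459). Containment (⊆): since 9 | 180 and 9 | 459 (180 = 9·20, 459 = 9·51), every Z-linear combination of 180 and 459 is divisible by 9, so (180, 459) ⊆ (9). Therefore (180, 459) = (9), d = 9.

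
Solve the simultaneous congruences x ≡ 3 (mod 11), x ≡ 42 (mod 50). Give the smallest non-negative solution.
The moduli 11, 50 are pairwise coprime, so by the CRT there is a unique solution mod 11·50 = 550.
Solve by successive substitution. Start with x ≡ 3 (mod 11).
  Combine with x ≡ 42 (mod 50): write x = 3 + 11·t and require 3 + 11·t ≡ 42 (mod 50), i.e. 11·t ≡ 42 − 3 ≡ 39 (mod 50). Since 11^(−1) ≡ 41 (mod 50), t ≡ 41·39 ≡ 49 (mod 50). So x ≡ 3 + 11·49 = 542 (mod 550).
Unique solution in [0, 550): x = 542.

Final answer: x ≡ 542 (mod 550); the representative in [0, 550) is 542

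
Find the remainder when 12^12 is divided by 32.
Use repeated squaring. Binary(12) = 1100. Walk through the bits of the exponent 12 left-to-right: at each bit after the leading one, square the running value, then multiply by 12 if the bit is 1 (always reducing mod 32):
  bit 1 = 1 (leading): start with 12.
  bit 2 = 1: square 12^2 = 144 ≡ 16; bit is 1, so multiply 16·12 = 192 ≡ 0 (mod 32).
  bit 3 = 0: square 0^2 = 0 (mod 32).
  bit 4 = 0: square 0^2 = 0 (mod 32).
Final value: 12^12 ≡ 0 (mod 32).

Final answer: 0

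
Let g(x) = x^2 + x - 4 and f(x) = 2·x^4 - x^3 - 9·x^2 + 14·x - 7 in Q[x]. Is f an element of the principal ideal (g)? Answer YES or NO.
In Q[x] the ideal (g) consists of all multiples of g, so f ∈ (g) iff g | f, i.e. iff the remainder of f on division by g is 0. Divide f by g (g is monic, so eliminate the leading term of the running remainder at each step):
  leading term 2·x^4: subtract (2·x^2)·g(x) = 2·x^4 + 2·x^3 - 8·x^2, leaving -3·x^3 - x^2 + 14·x - 7
  leading term -3·x^3: subtract (-3·x)·g(x) = -3·x^3 - 3·x^2 + 12·x, leaving 2·x^2 + 2·x - 7
  leading term 2·x^2: subtract (2)·g(x) = 2·x^2 + 2·x - 8, leaving 1
The remainder r(x) = 1 ≠ 0 (and deg r < deg g), so g ∤ f, i.e. f ∉ (g).

Final answer: NO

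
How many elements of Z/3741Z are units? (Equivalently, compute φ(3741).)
Z/3741Z has φ(3741) = 2352 units

An element a ∈ Z/3741Z is a unit iff gcd(a, 3741) = 1, so the number of units is φ(3741). φ is multiplicative, with φ(p^e) = p^e − p^(e−1). Factorise 3741 = 3 · 29 · 43. Then
  φ(3741) = (3 − 1) · (29 − 1) · (43 − 1) = 2 · 28 · 42 = 2352.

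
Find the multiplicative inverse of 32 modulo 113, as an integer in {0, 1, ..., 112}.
Apply the extended Euclidean algorithm to (113, 32), tracking rows (r, s, t) with s·113 + t·32 = r. Each division r_prev = q·r_cur + r_new produces the new row as (previous row) − q·(current row):
  row A: (113, 1, 0)   [1·113 + 0·32 = 113]
  row B: (32, 0, 1)   [0·113 + 1·32 = 32]
  113 = 3·32 + 17   → row C = row A − 3·row B = (17, 1, −3)   [check: 1·113 − 3·32 = 17]
  32 = 1·17 + 15   → row D = row B − 1·row C = (15, −1, 4)   [check: −1·113 + 4·32 = 15]
  17 = 1·15 + 2   → row E = row C − 1·row D = (2, 2, −7)   [check: 2·113 − 7·32 = 2]
  15 = 7·2 + 1   → row F = row D − 7·row E = (1, −15, 53)   [check: −15·113 + 53·32 = 1]
  2 = 2·1 + 0   → remainder 0, stop. gcd = 1 (last nonzero row F).
The gcd is 1, so 32 is invertible mod 113. The last nonzero row gives −15·113 + 53·32 = 1, so t = 53. So 32^(−1) ≡ 53 (mod 113). Verify: 32 · 53 = 1696 ≡ 1 (mod 113). ✓

Final answer: 32^(−1) ≡ 53 (mod 113)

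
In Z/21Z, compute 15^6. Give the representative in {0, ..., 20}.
Use repeated squaring. Binary(6) = 110. Walk through the bits of the exponent 6 left-to-right: at each bit after the leading one, square the running value, then multiply by 15 if the bit is 1 (always reducing mod 21):
  bit 1 = 1 (leading): start with 15.
  bit 2 = 1: square 15^2 = 225 ≡ 15; bit is 1, so multiply 15·15 = 225 ≡ 15 (mod 21).
  bit 3 = 0: square 15^2 = 225 ≡ 15 (mod 21).
Final value: 15^6 ≡ 15 (mod 21).

Final answer: 15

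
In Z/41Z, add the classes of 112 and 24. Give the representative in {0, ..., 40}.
Reduce the summands first: 112 ≡ 30 (mod 41), so 112 + 24 ≡ 30 + 24 (mod 41). 30 + 24 = 54; 54 = 1·41 + 13, so (112 + 24) mod 41 = 13.

Final answer: 13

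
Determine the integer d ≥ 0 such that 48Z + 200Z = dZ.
(48, 200) = (8); d = 8

In the PID Z, (a, b) is generated by gcd(a, b). Compute gcd(200, 48) with the extended Euclidean algorithm, tracking rows (r, s, t) with s·200 + t·48 = r:
  row A: (200, 1, 0)   [1·200 + 0·48 = 200]
  row B: (48, 0, 1)   [0·200 + 1·48 = 48]
  200 = 4·48 + 8   → row C = row A − 4·row B = (8, 1, −4)   [check: 1·200 − 4·48 = 8]
  48 = 6·8 + 0   → remainder 0, stop. gcd = 8 (last nonzero row C).
So gcd(48, 200) = 8, with Bézout identity 1·200 − 4·48 = 8. Containment (⊇): the Bézout identity exhibits 8 as an element of (48, 200), giving (8) ⊆ (48, 200). Containment (⊆): since 8 | 48 and 8 | 200 (48 = 8·6, 200 = 8·25), every Z-linear combination of 48 and 200 is divisible by 8, so (48, 200) ⊆ (8). Therefore (48, 200) = (8), d = 8.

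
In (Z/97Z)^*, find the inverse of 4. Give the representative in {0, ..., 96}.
Apply the extended Euclidean algorithm to (97, 4), tracking rows (r, s, t) with s·97 + t·4 = r. Each division r_prev = q·r_cur + r_new produces the new row as (previous row) − q·(current row):
  row A: (97, 1, 0)   [1·97 + 0·4 = 97]
  row B: (4, 0, 1)   [0·97 + 1·4 = 4]
  97 = 24·4 + 1   → row C = row A − 24·row B = (1, 1, −24)   [check: 1·97 − 24·4 = 1]
  4 = 4·1 + 0   → remainder 0, stop. gcd = 1 (last nonzero row C).
The gcd is 1, so 4 is invertible mod 97. The last nonzero row gives 1·97 − 24·4 = 1, so t = −24. So 4^(−1) ≡ −24 ≡ 73 (mod 97). Verify: 4 · 73 = 292 ≡ 1 (mod 97). ✓

Final answer: 4^(−1) ≡ 73 (mod 97)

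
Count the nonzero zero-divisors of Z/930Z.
In Z/930Z each nonzero element is either a unit (gcd with 930 is 1) or a zero-divisor (gcd > 1). The number of units is φ(930): factorise 930 = 2 · 3 · 5 · 31, so φ(930) = (2 − 1) · (3 − 1) · (5 − 1) · (31 − 1) = 1 · 2 · 4 · 30 = 240. The nonzero elements number 930 − 1 = 929. Hence the nonzero zero-divisors number 929 − 240 = 689.

Final answer: Z/930Z has 689 nonzero zero-divisors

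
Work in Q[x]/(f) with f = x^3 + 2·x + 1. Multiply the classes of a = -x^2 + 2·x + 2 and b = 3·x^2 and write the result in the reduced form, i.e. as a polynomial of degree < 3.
a · b ≡ 12·x^2 - 9·x - 6 (mod f(x))

First multiply in Q[x] without reducing: a · b = -3·x^4 + 6·x^3 + 6·x^2. Now divide by f(x) = x^3 + 2·x + 1, eliminating the leading term at each step:
  leading term -3·x^4: subtract (-3·x)·f(x) = -3·x^4 - 6·x^2 - 3·x, leaving 6·x^3 + 12·x^2 + 3·x
  leading term 6·x^3: subtract (6)·f(x) = 6·x^3 + 12·x + 6, leaving 12·x^2 - 9·x - 6
The degree is now < 3, so this is the remainder. Hence a · b ≡ 12·x^2 - 9·x - 6 in Q[x]/(f).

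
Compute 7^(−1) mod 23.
Apply the extended Euclidean algorithm to (23, 7), tracking rows (r, s, t) with s·23 + t·7 = r. Each division r_prev = q·r_cur + r_new produces the new row as (previous row) − q·(current row):
  row A: (23, 1, 0)   [1·23 + 0·7 = 23]
  row B: (7, 0, 1)   [0·23 + 1·7 = 7]
  23 = 3·7 + 2   → row C = row A − 3·row B = (2, 1, −3)   [check: 1·23 − 3·7 = 2]
  7 = 3·2 + 1   → row D = row B − 3·row C = (1, −3, 10)   [check: −3·23 + 10·7 = 1]
  2 = 2·1 + 0   → remainder 0, stop. gcd = 1 (last nonzero row D).
The gcd is 1, so 7 is invertible mod 23. The last nonzero row gives −3·23 + 10·7 = 1, so t = 10. So 7^(−1) ≡ 10 (mod 23). Verify: 7 · 10 = 70 ≡ 1 (mod 23). ✓

Final answer: 7^(−1) ≡ 10 (mod 23)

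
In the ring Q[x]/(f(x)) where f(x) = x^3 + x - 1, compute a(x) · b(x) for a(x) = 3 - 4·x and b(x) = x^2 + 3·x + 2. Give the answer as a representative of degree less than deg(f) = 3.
a · b ≡ -9·x^2 + 5·x + 2 (mod f(x))

First multiply in Q[x] without reducing: a · b = -4·x^3 - 9·x^2 + x + 6. Now divide by f(x) = x^3 + x - 1, eliminating the leading term at each step:
  leading term -4·x^3: subtract (-4)·f(x) = -4·x^3 - 4·x + 4, leaving -9·x^2 + 5·x + 2
The degree is now < 3, so this is the remainder. Hence a · b ≡ -9·x^2 + 5·x + 2 in Q[x]/(f).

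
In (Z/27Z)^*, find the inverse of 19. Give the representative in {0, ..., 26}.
Apply the extended Euclidean algorithm to (27, 19), tracking rows (r, s, t) with s·27 + t·19 = r. Each division r_prev = q·r_cur + r_new produces the new row as (previous row) − q·(current row):
  row A: (27, 1, 0)   [1·27 + 0·19 = 27]
  row B: (19, 0, 1)   [0·27 + 1·19 = 19]
  27 = 1·19 + 8   → row C = row A − 1·row B = (8, 1, −1)   [check: 1·27 − 1·19 = 8]
  19 = 2·8 + 3   → row D = row B − 2·row C = (3, −2, 3)   [check: −2·27 + 3·19 = 3]
  8 = 2·3 + 2   → row E = row C − 2·row D = (2, 5, −7)   [check: 5·27 − 7·19 = 2]
  3 = 1·2 + 1   → row F = row D − 1·row E = (1, −7, 10)   [check: −7·27 + 10·19 = 1]
  2 = 2·1 + 0   → remainder 0, stop. gcd = 1 (last nonzero row F).
The gcd is 1, so 19 is invertible mod 27. The last nonzero row gives −7·27 + 10·19 = 1, so t = 10. So 19^(−1) ≡ 10 (mod 27). Verify: 19 · 10 = 190 ≡ 1 (mod 27). ✓

Final answer: 19^(−1) ≡ 10 (mod 27)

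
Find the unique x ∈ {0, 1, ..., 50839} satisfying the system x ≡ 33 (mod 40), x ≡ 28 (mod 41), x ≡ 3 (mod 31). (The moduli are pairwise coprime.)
The moduli 40, 41, 31 are pairwise coprime, so by the CRT there is a unique solution mod 40·41·31 = 50840.
Solve by successive substitution. Start with x ≡ 33 (mod 40).
  Combine with x ≡ 28 (mod 41): write x = 33 + 40·t and require 33 + 40·t ≡ 28 (mod 41), i.e. 40·t ≡ 28 − 33 ≡ 36 (mod 41). Since 40^(−1) ≡ 40 (mod 41), t ≡ 40·36 ≡ 5 (mod 41). So x ≡ 33 + 40·5 = 233 (mod 1640).
  Combine with x ≡ 3 (mod 31): write x = 233 + 1640·t and require 233 + 1640·t ≡ 3 (mod 31), i.e. 1640·t ≡ 3 − 233 ≡ 18 (mod 31). Since 1640^(−1) ≡ 10 (mod 31) (1640 ≡ 28 (mod 31)), t ≡ 10·18 ≡ 25 (mod 31). So x ≡ 233 + 1640·25 = 41233 (mod 50840).
Unique solution in [0, 50840): x = 41233.

Final answer: x ≡ 41233 (mod 50840); the representative in [0, 50840) is 41233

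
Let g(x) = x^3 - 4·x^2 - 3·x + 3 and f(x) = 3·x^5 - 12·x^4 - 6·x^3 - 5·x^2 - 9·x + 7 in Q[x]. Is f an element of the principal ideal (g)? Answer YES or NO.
In Q[x] the ideal (g) consists of all multiples of g, so f ∈ (g) iff g | f, i.e. iff the remainder of f on division by g is 0. Divide f by g (g is monic, so eliminate the leading term of the running remainder at each step):
  leading term 3·x^5: subtract (3·x^2)·g(x) = 3·x^5 - 12·x^4 - 9·x^3 + 9·x^2, leaving 3·x^3 - 14·x^2 - 9·x + 7
  leading term 3·x^3: subtract (3)·g(x) = 3·x^3 - 12·x^2 - 9·x + 9, leaving -2·x^2 - 2
The remainder r(x) = -2·x^2 - 2 ≠ 0 (and deg r < deg g), so g ∤ f, i.e. f ∉ (g).

Final answer: NO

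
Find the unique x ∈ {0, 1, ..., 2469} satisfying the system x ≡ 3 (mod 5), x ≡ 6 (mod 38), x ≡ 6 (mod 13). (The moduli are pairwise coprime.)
The moduli 5, 38, 13 are pairwise coprime, so by the CRT there is a unique solution mod 5·38·13 = 2470.
Solve by successive substitution. Start with x ≡ 3 (mod 5).
  Combine with x ≡ 6 (mod 38): write x = 3 + 5·t and require 3 + 5·t ≡ 6 (mod 38), i.e. 5·t ≡ 6 − 3 ≡ 3 (mod 38). Since 5^(−1) ≡ 23 (mod 38), t ≡ 23·3 ≡ 31 (mod 38). So x ≡ 3 + 5·31 = 158 (mod 190).
  Combine with x ≡ 6 (mod 13): write x = 158 + 190·t and require 158 + 190·t ≡ 6 (mod 13), i.e. 190·t ≡ 6 − 158 ≡ 4 (mod 13). Since 190^(−1) ≡ 5 (mod 13) (190 ≡ 8 (mod 13)), t ≡ 5·4 ≡ 7 (mod 13). So x ≡ 158 + 190·7 = 1488 (mod 2470).
Unique solution in [0, 2470): x = 1488.

Final answer: x ≡ 1488 (mod 2470); the representative in [0, 2470) is 1488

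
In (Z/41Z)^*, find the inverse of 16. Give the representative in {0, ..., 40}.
Apply the extended Euclidean algorithm to (41, 16), tracking rows (r, s, t) with s·41 + t·16 = r. Each division r_prev = q·r_cur + r_new produces the new row as (previous row) − q·(current row):
  row A: (41, 1, 0)   [1·41 + 0·16 = 41]
  row B: (16, 0, 1)   [0·41 + 1·16 = 16]
  41 = 2·16 + 9   → row C = row A − 2·row B = (9, 1, −2)   [check: 1·41 − 2·16 = 9]
  16 = 1·9 + 7   → row D = row B − 1·row C = (7, −1, 3)   [check: −1·41 + 3·16 = 7]
  9 = 1·7 + 2   → row E = row C − 1·row D = (2, 2, −5)   [check: 2·41 − 5·16 = 2]
  7 = 3·2 + 1   → row F = row D − 3·row E = (1, −7, 18)   [check: −7·41 + 18·16 = 1]
  2 = 2·1 + 0   → remainder 0, stop. gcd = 1 (last nonzero row F).
The gcd is 1, so 16 is invertible mod 41. The last nonzero row gives −7·41 + 18·16 = 1, so t = 18. So 16^(−1) ≡ 18 (mod 41). Verify: 16 · 18 = 288 ≡ 1 (mod 41). ✓

Final answer: 16^(−1) ≡ 18 (mod 41)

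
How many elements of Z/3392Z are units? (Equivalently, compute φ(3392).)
An element a ∈ Z/3392Z is a unit iff gcd(a, 3392) = 1, so the number of units is φ(3392). φ is multiplicative, with φ(p^e) = p^e − p^(e−1). Factorise 3392 = 2^6 · 53. Then
  φ(3392) = (2^6 − 2^5) · (53 − 1) = 32 · 52 = 1664.

Final answer: Z/3392Z has φ(3392) = 1664 units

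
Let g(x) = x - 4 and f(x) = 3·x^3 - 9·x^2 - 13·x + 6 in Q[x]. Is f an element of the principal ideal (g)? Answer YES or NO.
NO

In Q[x] the ideal (g) consists of all multiples of g, so f ∈ (g) iff g | f, i.e. iff the remainder of f on division by g is 0. Divide f by g (g is monic, so eliminate the leading term of the running remainder at each step):
  leading term 3·x^3: subtract (3·x^2)·g(x) = 3·x^3 - 12·x^2, leaving 3·x^2 - 13·x + 6
  leading term 3·x^2: subtract (3·x)·g(x) = 3·x^2 - 12·x, leaving 6 - x
  leading term -x: subtract (-1)·g(x) = 4 - x, leaving 2
The remainder r(x) = 2 ≠ 0 (and deg r < deg g), so g ∤ f, i.e. f ∉ (g).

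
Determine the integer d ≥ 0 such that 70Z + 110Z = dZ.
(70, 110) = (10); d = 10

In the PID Z, (a, b) is generated by gcd(a, b). Compute gcd(110, 70) with the extended Euclidean algorithm, tracking rows (r, s, t) with s·110 + t·70 = r:
  row A: (110, 1, 0)   [1·110 + 0·70 = 110]
  row B: (70, 0, 1)   [0·110 + 1·70 = 70]
  110 = 1·70 + 40   → row C = row A − 1·row B = (40, 1, −1)   [check: 1·110 − 1·70 = 40]
  70 = 1·40 + 30   → row D = row B − 1·row C = (30, −1, 2)   [check: −1·110 + 2·70 = 30]
  40 = 1·30 + 10   → row E = row C − 1·row D = (10, 2, −3)   [check: 2·110 − 3·70 = 10]
  30 = 3·10 + 0   → remainder 0, stop. gcd = 10 (last nonzero row E).
So gcd(70, 110) = 10, with Bézout identity 2·110 − 3·70 = 10. Containment (⊇): the Bézout identity exhibits 10 as an element of (70, 110), giving (10) ⊆ (70, 110). Containment (⊆): since 10 | 70 and 10 | 110 (70 = 10·7, 110 = 10·11), every Z-linear combination of 70 and 110 is divisible by 10, so (70, 110) ⊆ (10). Therefore (70, 110) = (10), d = 10.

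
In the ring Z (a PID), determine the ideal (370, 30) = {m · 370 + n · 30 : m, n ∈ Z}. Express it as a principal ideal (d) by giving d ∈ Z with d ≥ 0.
(370, 30) = (10); d = 10

In the PID Z, (a, b) is generated by gcd(a, b). Compute gcd(370, 30) with the extended Euclidean algorithm, tracking rows (r, s, t) with s·370 + t·30 = r:
  row A: (370, 1, 0)   [1·370 + 0·30 = 370]
  row B: (30, 0, 1)   [0·370 + 1·30 = 30]
  370 = 12·30 + 10   → row C = row A − 12·row B = (10, 1, −12)   [check: 1·370 − 12·30 = 10]
  30 = 3·10 + 0   → remainder 0, stop. gcd = 10 (last nonzero row C).
So gcd(370, 30) = 10, with Bézout identity 1·370 − 12·30 = 10. Containment (⊇): the Bézout identity exhibits 10 as an element of (370, 30), giving (10) ⊆ (370, 30). Containment (⊆): since 10 | 370 and 10 | 30 (370 = 10·37, 30 = 10·3), every Z-linear combination of 370 and 30 is divisible by 10, so (370, 30) ⊆ (10). Therefore (370, 30) = (10), d = 10.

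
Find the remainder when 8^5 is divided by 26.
8

Use repeated squaring. Binary(5) = 101. Walk through the bits of the exponent 5 left-to-right: at each bit after the leading one, square the running value, then multiply by 8 if the bit is 1 (always reducing mod 26):
  bit 1 = 1 (leading): start with 8.
  bit 2 = 0: square 8^2 = 64 ≡ 12 (mod 26).
  bit 3 = 1: square 12^2 = 144 ≡ 14; bit is 1, so multiply 14·8 = 112 ≡ 8 (mod 26).
Final value: 8^5 ≡ 8 (mod 26).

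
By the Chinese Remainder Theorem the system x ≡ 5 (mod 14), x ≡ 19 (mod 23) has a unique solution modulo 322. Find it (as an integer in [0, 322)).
The moduli 14, 23 are pairwise coprime, so by the CRT there is a unique solution mod 14·23 = 322.
Solve by successive substitution. Start with x ≡ 5 (mod 14).
  Combine with x ≡ 19 (mod 23): write x = 5 + 14·t and require 5 + 14·t ≡ 19 (mod 23), i.e. 14·t ≡ 19 − 5 ≡ 14 (mod 23). Since 14^(−1) ≡ 5 (mod 23), t ≡ 5·14 ≡ 1 (mod 23). So x ≡ 5 + 14·1 = 19 (mod 322).
Unique solution in [0, 322): x = 19.

Final answer: x ≡ 19 (mod 322); the representative in [0, 322) is 19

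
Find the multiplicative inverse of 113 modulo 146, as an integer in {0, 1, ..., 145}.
113^(−1) ≡ 115 (mod 146)

Apply the extended Euclidean algorithm to (146, 113), tracking rows (r, s, t) with s·146 + t·113 = r. Each division r_prev = q·r_cur + r_new produces the new row as (previous row) − q·(current row):
  row A: (146, 1, 0)   [1·146 + 0·113 = 146]
  row B: (113, 0, 1)   [0·146 + 1·113 = 113]
  146 = 1·113 + 33   → row C = row A − 1·row B = (33, 1, −1)   [check: 1·146 − 1·113 = 33]
  113 = 3·33 + 14   → row D = row B − 3·row C = (14, −3, 4)   [check: −3·146 + 4·113 = 14]
  33 = 2·14 + 5   → row E = row C − 2·row D = (5, 7, −9)   [check: 7·146 − 9·113 = 5]
  14 = 2·5 + 4   → row F = row D − 2·row E = (4, −17, 22)   [check: −17·146 + 22·113 = 4]
  5 = 1·4 + 1   → row G = row E − 1·row F = (1, 24, −31)   [check: 24·146 − 31·113 = 1]
  4 = 4·1 + 0   → remainder 0, stop. gcd = 1 (last nonzero row G).
The gcd is 1, so 113 is invertible mod 146. The last nonzero row gives 24·146 − 31·113 = 1, so t = −31. So 113^(−1) ≡ −31 ≡ 115 (mod 146). Verify: 113 · 115 = 12995 ≡ 1 (mod 146). ✓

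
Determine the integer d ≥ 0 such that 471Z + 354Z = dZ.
(471, 354) = (3); d = 3

In the PID Z, (a, b) is generated by gcd(a, b). Compute gcd(471, 354) with the extended Euclidean algorithm, tracking rows (r, s, t) with s·471 + t·354 = r:
  row A: (471, 1, 0)   [1·471 + 0·354 = 471]
  row B: (354, 0, 1)   [0·471 + 1·354 = 354]
  471 = 1·354 + 117   → row C = row A − 1·row B = (117, 1, −1)   [check: 1·471 − 1·354 = 117]
  354 = 3·117 + 3   → row D = row B − 3·row C = (3, −3, 4)   [check: −3·471 + 4·354 = 3]
  117 = 39·3 + 0   → remainder 0, stop. gcd = 3 (last nonzero row D).
So gcd(471, 354) = 3, with Bézout identity −3·471 + 4·354 = 3. Containment (⊇): the Bézout identity exhibits 3 as an element of (471, 354), giving (3) ⊆ (471, 354). Containment (⊆): since 3 | 471 and 3 | 354 (471 = 3·157, 354 = 3·118), every Z-linear combination of 471 and 354 is divisible by 3, so (471, 354) ⊆ (3). Therefore (471, 354) = (3), d = 3.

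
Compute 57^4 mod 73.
Use repeated squaring. Binary(4) = 100. Walk through the bits of the exponent 4 left-to-right: at each bit after the leading one, square the running value, then multiply by 57 if the bit is 1 (always reducing mod 73):
  bit 1 = 1 (leading): start with 57.
  bit 2 = 0: square 57^2 = 3249 ≡ 37 (mod 73).
  bit 3 = 0: square 37^2 = 1369 ≡ 55 (mod 73).
Final value: 57^4 ≡ 55 (mod 73).

Final answer: 55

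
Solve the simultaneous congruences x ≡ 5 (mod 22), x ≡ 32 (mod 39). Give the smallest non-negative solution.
x ≡ 71 (mod 858); the representative in [0, 858) is 71

The moduli 22, 39 are pairwise coprime, so by the CRT there is a unique solution mod 22·39 = 858.
Solve by successive substitution. Start with x ≡ 5 (mod 22).
  Combine with x ≡ 32 (mod 39): write x = 5 + 22·t and require 5 + 22·t ≡ 32 (mod 39), i.e. 22·t ≡ 32 − 5 ≡ 27 (mod 39). Since 22^(−1) ≡ 16 (mod 39), t ≡ 16·27 ≡ 3 (mod 39). So x ≡ 5 + 22·3 = 71 (mod 858).
Unique solution in [0, 858): x = 71.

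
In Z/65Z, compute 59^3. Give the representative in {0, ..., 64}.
Use repeated squaring. Binary(3) = 11. Walk through the bits of the exponent 3 left-to-right: at each bit after the leading one, square the running value, then multiply by 59 if the bit is 1 (always reducing mod 65):
  bit 1 = 1 (leading): start with 59.
  bit 2 = 1: square 59^2 = 3481 ≡ 36; bit is 1, so multiply 36·59 = 2124 ≡ 44 (mod 65).
Final value: 59^3 ≡ 44 (mod 65).

Final answer: 44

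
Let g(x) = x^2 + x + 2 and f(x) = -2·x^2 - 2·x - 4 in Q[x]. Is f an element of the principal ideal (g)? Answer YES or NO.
In Q[x] the ideal (g) consists of all multiples of g, so f ∈ (g) iff g | f, i.e. iff the remainder of f on division by g is 0. Divide f by g (g is monic, so eliminate the leading term of the running remainder at each step):
  leading term -2·x^2: subtract (-2)·g(x) = -2·x^2 - 2·x - 4, leaving 0
The remainder is 0, so f(x) = g(x) · h(x) with h(x) = -2. Hence g | f, i.e. f ∈ (g).

Final answer: YES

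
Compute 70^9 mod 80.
Use repeated squaring. Binary(9) = 1001. Walk through the bits of the exponent 9 left-to-right: at each bit after the leading one, square the running value, then multiply by 70 if the bit is 1 (always reducing mod 80):
  bit 1 = 1 (leading): start with 70.
  bit 2 = 0: square 70^2 = 4900 ≡ 20 (mod 80).
  bit 3 = 0: square 20^2 = 400 ≡ 0 (mod 80).
  bit 4 = 1: square 0^2 = 0; bit is 1, so multiply 0·70 = 0 (mod 80).
Final value: 70^9 ≡ 0 (mod 80).

Final answer: 0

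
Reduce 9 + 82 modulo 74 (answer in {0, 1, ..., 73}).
Reduce the summands first: 82 ≡ 8 (mod 74), so 9 + 82 ≡ 9 + 8 (mod 74). 9 + 8 = 17; 17 = 0·74 + 17, so (9 + 82) mod 74 = 17.

Final answer: 17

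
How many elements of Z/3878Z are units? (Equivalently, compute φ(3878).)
Z/3878Z has φ(3878) = 1656 units

An element a ∈ Z/3878Z is a unit iff gcd(a, 3878) = 1, so the number of units is φ(3878). φ is multiplicative, with φ(p^e) = p^e − p^(e−1). Factorise 3878 = 2 · 7 · 277. Then
  φ(3878) = (2 − 1) · (7 − 1) · (277 − 1) = 1 · 6 · 276 = 1656.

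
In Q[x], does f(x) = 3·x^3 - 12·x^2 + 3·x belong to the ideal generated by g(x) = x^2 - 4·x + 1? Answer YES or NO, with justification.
YES

In Q[x] the ideal (g) consists of all multiples of g, so f ∈ (g) iff g | f, i.e. iff the remainder of f on division by g is 0. Divide f by g (g is monic, so eliminate the leading term of the running remainder at each step):
  leading term 3·x^3: subtract (3·x)·g(x) = 3·x^3 - 12·x^2 + 3·x, leaving 0
The remainder is 0, so f(x) = g(x) · h(x) with h(x) = 3·x. Hence g | f, i.e. f ∈ (g).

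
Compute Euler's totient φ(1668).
φ is multiplicative, with φ(p^e) = p^e − p^(e−1). Factorise 1668 = 2^2 · 3 · 139. Then
  φ(1668) = (2^2 − 2^1) · (3 − 1) · (139 − 1) = 2 · 2 · 138 = 552.

Final answer: φ(1668) = 552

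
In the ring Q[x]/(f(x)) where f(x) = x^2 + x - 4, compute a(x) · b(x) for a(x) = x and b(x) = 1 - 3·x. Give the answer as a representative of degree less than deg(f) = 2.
First multiply in Q[x] without reducing: a · b = -3·x^2 + x. Now divide by f(x) = x^2 + x - 4, eliminating the leading term at each step:
  leading term -3·x^2: subtract (-3)·f(x) = -3·x^2 - 3·x + 12, leaving 4·x - 12
The degree is now < 2, so this is the remainder. Hence a · b ≡ 4·x - 12 in Q[x]/(f).

Final answer: a · b ≡ 4·x - 12 (mod f(x))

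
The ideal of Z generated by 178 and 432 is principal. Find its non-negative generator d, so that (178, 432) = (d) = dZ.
(178, 432) = (2); d = 2

In the PID Z, (a, b) is generated by gcd(a, b). Compute gcd(432, 178) with the extended Euclidean algorithm, tracking rows (r, s, t) with s·432 + t·178 = r:
  row A: (432, 1, 0)   [1·432 + 0·178 = 432]
  row B: (178, 0, 1)   [0·432 + 1·178 = 178]
  432 = 2·178 + 76   → row C = row A − 2·row B = (76, 1, −2)   [check: 1·432 − 2·178 = 76]
  178 = 2·76 + 26   → row D = row B − 2·row C = (26, −2, 5)   [check: −2·432 + 5·178 = 26]
  76 = 2·26 + 24   → row E = row C − 2·row D = (24, 5, −12)   [check: 5·432 − 12·178 = 24]
  26 = 1·24 + 2   → row F = row D − 1·row E = (2, −7, 17)   [check: −7·432 + 17·178 = 2]
  24 = 12·2 + 0   → remainder 0, stop. gcd = 2 (last nonzero row F).
So gcd(178, 432) = 2, with Bézout identity −7·432 + 17·178 = 2. Containment (⊇): the Bézout identity exhibits 2 as an element of (178, 432), giving (2) ⊆ (178, 432). Containment (⊆): since 2 | 178 and 2 | 432 (178 = 2·89, 432 = 2·216), every Z-linear combination of 178 and 432 is divisible by 2, so (178, 432) ⊆ (2). Therefore (178, 432) = (2), d = 2.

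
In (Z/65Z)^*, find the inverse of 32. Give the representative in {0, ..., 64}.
Apply the extended Euclidean algorithm to (65, 32), tracking rows (r, s, t) with s·65 + t·32 = r. Each division r_prev = q·r_cur + r_new produces the new row as (previous row) − q·(current row):
  row A: (65, 1, 0)   [1·65 + 0·32 = 65]
  row B: (32, 0, 1)   [0·65 + 1·32 = 32]
  65 = 2·32 + 1   → row C = row A − 2·row B = (1, 1, −2)   [check: 1·65 − 2·32 = 1]
  32 = 32·1 + 0   → remainder 0, stop. gcd = 1 (last nonzero row C).
The gcd is 1, so 32 is invertible mod 65. The last nonzero row gives 1·65 − 2·32 = 1, so t = −2. So 32^(−1) ≡ −2 ≡ 63 (mod 65). Verify: 32 · 63 = 2016 ≡ 1 (mod 65). ✓

Final answer: 32^(−1) ≡ 63 (mod 65)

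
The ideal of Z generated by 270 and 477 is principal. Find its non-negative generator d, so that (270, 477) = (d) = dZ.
In the PID Z, (a, b) is generated by gcd(a, b). Compute gcd(477, 270) with the extended Euclidean algorithm, tracking rows (r, s, t) with s·477 + t·270 = r:
  row A: (477, 1, 0)   [1·477 + 0·270 = 477]
  row B: (270, 0, 1)   [0·477 + 1·270 = 270]
  477 = 1·270 + 207   → row C = row A − 1·row B = (207, 1, −1)   [check: 1·477 − 1·270 = 207]
  270 = 1·207 + 63   → row D = row B − 1·row C = (63, −1, 2)   [check: −1·477 + 2·270 = 63]
  207 = 3·63 + 18   → row E = row C − 3·row D = (18, 4, −7)   [check: 4·477 − 7·270 = 18]
  63 = 3·18 + 9   → row F = row D − 3·row E = (9, −13, 23)   [check: −13·477 + 23·270 = 9]
  18 = 2·9 + 0   → remainder 0, stop. gcd = 9 (last nonzero row F).
So gcd(270, 477) = 9, with Bézout identity −13·477 + 23·270 = 9. Containment (⊇): the Bézout identity exhibits 9 as an element of (270, 477), giving (9) ⊆ (270, 477). Containment (⊆): since 9 | 270 and 9 | 477 (270 = 9·30, 477 = 9·53), every Z-linear combination of 270 and 477 is divisible by 9, so (270, 477) ⊆ (9). Therefore (270, 477) = (9), d = 9.

Final answer: (270, 477) = (9); d = 9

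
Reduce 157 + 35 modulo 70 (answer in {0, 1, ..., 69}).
52

Reduce the summands first: 157 ≡ 17 (mod 70), so 157 + 35 ≡ 17 + 35 (mod 70). 17 + 35 = 52; 52 = 0·70 + 52, so (157 + 35) mod 70 = 52.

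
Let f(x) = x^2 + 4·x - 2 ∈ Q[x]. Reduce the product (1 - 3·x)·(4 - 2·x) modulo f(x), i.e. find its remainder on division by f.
First multiply in Q[x] without reducing: a · b = 6·x^2 - 14·x + 4. Now divide by f(x) = x^2 + 4·x - 2, eliminating the leading term at each step:
  leading term 6·x^2: subtract (6)·f(x) = 6·x^2 + 24·x - 12, leaving 16 - 38·x
The degree is now < 2, so this is the remainder. Hence a · b ≡ 16 - 38·x in Q[x]/(f).

Final answer: a · b ≡ 16 - 38·x (mod f(x))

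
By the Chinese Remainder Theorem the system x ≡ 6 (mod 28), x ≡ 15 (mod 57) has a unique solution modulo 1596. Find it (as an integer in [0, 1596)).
x ≡ 1098 (mod 1596); the representative in [0, 1596) is 1098

The moduli 28, 57 are pairwise coprime, so by the CRT there is a unique solution mod 28·57 = 1596.
Solve by successive substitution. Start with x ≡ 6 (mod 28).
  Combine with x ≡ 15 (mod 57): write x = 6 + 28·t and require 6 + 28·t ≡ 15 (mod 57), i.e. 28·t ≡ 15 − 6 ≡ 9 (mod 57). Since 28^(−1) ≡ 55 (mod 57), t ≡ 55·9 ≡ 39 (mod 57). So x ≡ 6 + 28·39 = 1098 (mod 1596).
Unique solution in [0, 1596): x = 1098.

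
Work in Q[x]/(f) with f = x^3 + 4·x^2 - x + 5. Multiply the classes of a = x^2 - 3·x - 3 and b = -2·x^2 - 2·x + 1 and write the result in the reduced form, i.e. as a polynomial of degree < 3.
a · b ≡ -37·x^2 + 25·x - 63 (mod f(x))

First multiply in Q[x] without reducing: a · b = -2·x^4 + 4·x^3 + 13·x^2 + 3·x - 3. Now divide by f(x) = x^3 + 4·x^2 - x + 5, eliminating the leading term at each step:
  leading term -2·x^4: subtract (-2·x)·f(x) = -2·x^4 - 8·x^3 + 2·x^2 - 10·x, leaving 12·x^3 + 11·x^2 + 13·x - 3
  leading term 12·x^3: subtract (12)·f(x) = 12·x^3 + 48·x^2 - 12·x + 60, leaving -37·x^2 + 25·x - 63
The degree is now < 3, so this is the remainder. Hence a · b ≡ -37·x^2 + 25·x - 63 in Q[x]/(f).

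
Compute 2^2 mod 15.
Use repeated squaring. Binary(2) = 10. Walk through the bits of the exponent 2 left-to-right: at each bit after the leading one, square the running value, then multiply by 2 if the bit is 1 (always reducing mod 15):
  bit 1 = 1 (leading): start with 2.
  bit 2 = 0: square 2^2 = 4 (mod 15).
Final value: 2^2 ≡ 4 (mod 15).

Final answer: 4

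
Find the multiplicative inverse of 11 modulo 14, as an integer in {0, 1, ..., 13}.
11^(−1) ≡ 9 (mod 14)

Apply the extended Euclidean algorithm to (14, 11), tracking rows (r, s, t) with s·14 + t·11 = r. Each division r_prev = q·r_cur + r_new produces the new row as (previous row) − q·(current row):
  row A: (14, 1, 0)   [1·14 + 0·11 = 14]
  row B: (11, 0, 1)   [0·14 + 1·11 = 11]
  14 = 1·11 + 3   → row C = row A − 1·row B = (3, 1, −1)   [check: 1·14 − 1·11 = 3]
  11 = 3·3 + 2   → row D = row B − 3·row C = (2, −3, 4)   [check: −3·14 + 4·11 = 2]
  3 = 1·2 + 1   → row E = row C − 1·row D = (1, 4, −5)   [check: 4·14 − 5·11 = 1]
  2 = 2·1 + 0   → remainder 0, stop. gcd = 1 (last nonzero row E).
The gcd is 1, so 11 is invertible mod 14. The last nonzero row gives 4·14 − 5·11 = 1, so t = −5. So 11^(−1) ≡ −5 ≡ 9 (mod 14). Verify: 11 · 9 = 99 ≡ 1 (mod 14). ✓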